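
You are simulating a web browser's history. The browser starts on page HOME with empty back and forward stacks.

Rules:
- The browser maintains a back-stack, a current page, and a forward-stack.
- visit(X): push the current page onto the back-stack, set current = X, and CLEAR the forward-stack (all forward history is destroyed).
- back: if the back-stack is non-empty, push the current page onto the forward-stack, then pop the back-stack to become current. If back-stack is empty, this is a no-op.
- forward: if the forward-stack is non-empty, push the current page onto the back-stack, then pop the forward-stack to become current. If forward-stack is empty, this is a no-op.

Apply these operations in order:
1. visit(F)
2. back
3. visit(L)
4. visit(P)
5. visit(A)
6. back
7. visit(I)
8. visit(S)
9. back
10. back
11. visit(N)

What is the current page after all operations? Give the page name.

Answer: N

Derivation:
After 1 (visit(F)): cur=F back=1 fwd=0
After 2 (back): cur=HOME back=0 fwd=1
After 3 (visit(L)): cur=L back=1 fwd=0
After 4 (visit(P)): cur=P back=2 fwd=0
After 5 (visit(A)): cur=A back=3 fwd=0
After 6 (back): cur=P back=2 fwd=1
After 7 (visit(I)): cur=I back=3 fwd=0
After 8 (visit(S)): cur=S back=4 fwd=0
After 9 (back): cur=I back=3 fwd=1
After 10 (back): cur=P back=2 fwd=2
After 11 (visit(N)): cur=N back=3 fwd=0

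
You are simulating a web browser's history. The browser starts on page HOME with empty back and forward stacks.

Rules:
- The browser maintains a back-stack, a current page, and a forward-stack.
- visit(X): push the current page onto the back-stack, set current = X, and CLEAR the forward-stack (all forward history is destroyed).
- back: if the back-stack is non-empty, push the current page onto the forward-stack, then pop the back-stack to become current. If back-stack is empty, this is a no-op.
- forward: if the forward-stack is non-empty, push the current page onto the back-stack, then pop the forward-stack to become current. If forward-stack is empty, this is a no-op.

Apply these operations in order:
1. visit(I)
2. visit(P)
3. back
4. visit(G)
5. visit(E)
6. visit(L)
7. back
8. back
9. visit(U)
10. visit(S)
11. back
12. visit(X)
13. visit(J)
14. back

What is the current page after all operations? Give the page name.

Answer: X

Derivation:
After 1 (visit(I)): cur=I back=1 fwd=0
After 2 (visit(P)): cur=P back=2 fwd=0
After 3 (back): cur=I back=1 fwd=1
After 4 (visit(G)): cur=G back=2 fwd=0
After 5 (visit(E)): cur=E back=3 fwd=0
After 6 (visit(L)): cur=L back=4 fwd=0
After 7 (back): cur=E back=3 fwd=1
After 8 (back): cur=G back=2 fwd=2
After 9 (visit(U)): cur=U back=3 fwd=0
After 10 (visit(S)): cur=S back=4 fwd=0
After 11 (back): cur=U back=3 fwd=1
After 12 (visit(X)): cur=X back=4 fwd=0
After 13 (visit(J)): cur=J back=5 fwd=0
After 14 (back): cur=X back=4 fwd=1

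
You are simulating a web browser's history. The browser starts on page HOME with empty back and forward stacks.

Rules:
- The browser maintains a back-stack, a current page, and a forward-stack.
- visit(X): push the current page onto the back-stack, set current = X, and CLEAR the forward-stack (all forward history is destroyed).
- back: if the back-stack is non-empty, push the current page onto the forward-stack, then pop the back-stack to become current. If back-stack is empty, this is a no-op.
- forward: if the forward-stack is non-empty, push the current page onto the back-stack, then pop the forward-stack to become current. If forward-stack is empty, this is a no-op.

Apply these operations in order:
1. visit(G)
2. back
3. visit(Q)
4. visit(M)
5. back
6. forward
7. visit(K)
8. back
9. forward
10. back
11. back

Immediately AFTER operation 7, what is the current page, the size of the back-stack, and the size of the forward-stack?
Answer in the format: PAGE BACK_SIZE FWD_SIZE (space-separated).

After 1 (visit(G)): cur=G back=1 fwd=0
After 2 (back): cur=HOME back=0 fwd=1
After 3 (visit(Q)): cur=Q back=1 fwd=0
After 4 (visit(M)): cur=M back=2 fwd=0
After 5 (back): cur=Q back=1 fwd=1
After 6 (forward): cur=M back=2 fwd=0
After 7 (visit(K)): cur=K back=3 fwd=0

K 3 0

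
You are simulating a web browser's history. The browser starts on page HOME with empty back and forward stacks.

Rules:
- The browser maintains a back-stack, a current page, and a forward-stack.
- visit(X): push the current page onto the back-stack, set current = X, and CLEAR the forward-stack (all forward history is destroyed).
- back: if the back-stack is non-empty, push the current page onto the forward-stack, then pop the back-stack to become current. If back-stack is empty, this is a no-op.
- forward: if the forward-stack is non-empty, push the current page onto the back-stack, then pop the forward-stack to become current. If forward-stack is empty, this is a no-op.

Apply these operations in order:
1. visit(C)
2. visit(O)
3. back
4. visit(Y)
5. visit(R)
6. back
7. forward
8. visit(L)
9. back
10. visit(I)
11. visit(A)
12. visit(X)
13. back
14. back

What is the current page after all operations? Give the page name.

Answer: I

Derivation:
After 1 (visit(C)): cur=C back=1 fwd=0
After 2 (visit(O)): cur=O back=2 fwd=0
After 3 (back): cur=C back=1 fwd=1
After 4 (visit(Y)): cur=Y back=2 fwd=0
After 5 (visit(R)): cur=R back=3 fwd=0
After 6 (back): cur=Y back=2 fwd=1
After 7 (forward): cur=R back=3 fwd=0
After 8 (visit(L)): cur=L back=4 fwd=0
After 9 (back): cur=R back=3 fwd=1
After 10 (visit(I)): cur=I back=4 fwd=0
After 11 (visit(A)): cur=A back=5 fwd=0
After 12 (visit(X)): cur=X back=6 fwd=0
After 13 (back): cur=A back=5 fwd=1
After 14 (back): cur=I back=4 fwd=2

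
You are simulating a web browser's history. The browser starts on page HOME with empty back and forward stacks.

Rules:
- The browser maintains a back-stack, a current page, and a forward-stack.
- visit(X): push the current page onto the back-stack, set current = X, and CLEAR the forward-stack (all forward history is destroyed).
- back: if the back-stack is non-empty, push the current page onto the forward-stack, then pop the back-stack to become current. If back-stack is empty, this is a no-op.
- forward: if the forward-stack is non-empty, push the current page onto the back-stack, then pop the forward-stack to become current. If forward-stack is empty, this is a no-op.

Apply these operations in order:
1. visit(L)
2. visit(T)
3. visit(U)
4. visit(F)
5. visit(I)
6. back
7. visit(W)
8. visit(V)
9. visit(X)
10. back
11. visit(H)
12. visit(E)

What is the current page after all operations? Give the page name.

After 1 (visit(L)): cur=L back=1 fwd=0
After 2 (visit(T)): cur=T back=2 fwd=0
After 3 (visit(U)): cur=U back=3 fwd=0
After 4 (visit(F)): cur=F back=4 fwd=0
After 5 (visit(I)): cur=I back=5 fwd=0
After 6 (back): cur=F back=4 fwd=1
After 7 (visit(W)): cur=W back=5 fwd=0
After 8 (visit(V)): cur=V back=6 fwd=0
After 9 (visit(X)): cur=X back=7 fwd=0
After 10 (back): cur=V back=6 fwd=1
After 11 (visit(H)): cur=H back=7 fwd=0
After 12 (visit(E)): cur=E back=8 fwd=0

Answer: E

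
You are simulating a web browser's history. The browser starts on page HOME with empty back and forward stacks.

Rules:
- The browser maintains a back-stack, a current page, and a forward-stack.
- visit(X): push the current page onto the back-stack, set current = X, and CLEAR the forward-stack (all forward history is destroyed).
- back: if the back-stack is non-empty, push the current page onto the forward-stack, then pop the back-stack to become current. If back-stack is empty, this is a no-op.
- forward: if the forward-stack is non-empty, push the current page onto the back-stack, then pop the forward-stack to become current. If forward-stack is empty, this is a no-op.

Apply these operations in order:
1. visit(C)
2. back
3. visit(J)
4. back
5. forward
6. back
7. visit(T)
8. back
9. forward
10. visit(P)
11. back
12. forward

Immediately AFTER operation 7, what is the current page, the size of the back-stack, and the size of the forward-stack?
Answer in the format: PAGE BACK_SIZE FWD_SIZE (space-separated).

After 1 (visit(C)): cur=C back=1 fwd=0
After 2 (back): cur=HOME back=0 fwd=1
After 3 (visit(J)): cur=J back=1 fwd=0
After 4 (back): cur=HOME back=0 fwd=1
After 5 (forward): cur=J back=1 fwd=0
After 6 (back): cur=HOME back=0 fwd=1
After 7 (visit(T)): cur=T back=1 fwd=0

T 1 0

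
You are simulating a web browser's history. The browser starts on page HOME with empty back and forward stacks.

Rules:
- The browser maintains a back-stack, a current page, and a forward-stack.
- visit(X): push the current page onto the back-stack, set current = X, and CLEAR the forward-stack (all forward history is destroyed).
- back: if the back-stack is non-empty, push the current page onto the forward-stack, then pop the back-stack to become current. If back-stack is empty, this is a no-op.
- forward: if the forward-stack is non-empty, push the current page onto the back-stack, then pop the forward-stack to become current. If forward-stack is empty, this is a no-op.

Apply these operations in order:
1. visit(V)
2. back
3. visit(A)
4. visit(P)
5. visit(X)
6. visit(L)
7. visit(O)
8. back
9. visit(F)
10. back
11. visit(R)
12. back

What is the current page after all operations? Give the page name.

After 1 (visit(V)): cur=V back=1 fwd=0
After 2 (back): cur=HOME back=0 fwd=1
After 3 (visit(A)): cur=A back=1 fwd=0
After 4 (visit(P)): cur=P back=2 fwd=0
After 5 (visit(X)): cur=X back=3 fwd=0
After 6 (visit(L)): cur=L back=4 fwd=0
After 7 (visit(O)): cur=O back=5 fwd=0
After 8 (back): cur=L back=4 fwd=1
After 9 (visit(F)): cur=F back=5 fwd=0
After 10 (back): cur=L back=4 fwd=1
After 11 (visit(R)): cur=R back=5 fwd=0
After 12 (back): cur=L back=4 fwd=1

Answer: L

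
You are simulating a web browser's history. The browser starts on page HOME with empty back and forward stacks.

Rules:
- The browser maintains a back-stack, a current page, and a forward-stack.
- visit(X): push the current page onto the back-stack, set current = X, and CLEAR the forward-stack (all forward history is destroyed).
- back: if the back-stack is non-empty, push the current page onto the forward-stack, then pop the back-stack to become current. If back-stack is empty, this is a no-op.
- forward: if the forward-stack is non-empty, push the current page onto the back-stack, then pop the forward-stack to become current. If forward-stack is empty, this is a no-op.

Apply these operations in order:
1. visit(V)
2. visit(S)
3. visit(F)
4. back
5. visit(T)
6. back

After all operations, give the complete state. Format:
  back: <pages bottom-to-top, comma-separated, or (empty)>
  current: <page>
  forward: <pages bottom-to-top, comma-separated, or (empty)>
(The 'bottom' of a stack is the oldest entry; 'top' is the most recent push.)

Answer: back: HOME,V
current: S
forward: T

Derivation:
After 1 (visit(V)): cur=V back=1 fwd=0
After 2 (visit(S)): cur=S back=2 fwd=0
After 3 (visit(F)): cur=F back=3 fwd=0
After 4 (back): cur=S back=2 fwd=1
After 5 (visit(T)): cur=T back=3 fwd=0
After 6 (back): cur=S back=2 fwd=1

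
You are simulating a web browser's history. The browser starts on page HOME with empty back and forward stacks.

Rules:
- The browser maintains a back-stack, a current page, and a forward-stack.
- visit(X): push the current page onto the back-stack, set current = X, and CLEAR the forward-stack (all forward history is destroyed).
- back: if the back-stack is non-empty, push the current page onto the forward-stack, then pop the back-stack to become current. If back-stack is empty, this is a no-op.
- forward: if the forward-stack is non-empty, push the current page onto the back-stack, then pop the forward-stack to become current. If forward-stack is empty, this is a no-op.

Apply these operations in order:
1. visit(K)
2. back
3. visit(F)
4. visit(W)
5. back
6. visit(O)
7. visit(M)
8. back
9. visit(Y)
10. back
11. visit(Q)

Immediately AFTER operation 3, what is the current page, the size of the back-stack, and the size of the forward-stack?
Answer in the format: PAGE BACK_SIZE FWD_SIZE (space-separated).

After 1 (visit(K)): cur=K back=1 fwd=0
After 2 (back): cur=HOME back=0 fwd=1
After 3 (visit(F)): cur=F back=1 fwd=0

F 1 0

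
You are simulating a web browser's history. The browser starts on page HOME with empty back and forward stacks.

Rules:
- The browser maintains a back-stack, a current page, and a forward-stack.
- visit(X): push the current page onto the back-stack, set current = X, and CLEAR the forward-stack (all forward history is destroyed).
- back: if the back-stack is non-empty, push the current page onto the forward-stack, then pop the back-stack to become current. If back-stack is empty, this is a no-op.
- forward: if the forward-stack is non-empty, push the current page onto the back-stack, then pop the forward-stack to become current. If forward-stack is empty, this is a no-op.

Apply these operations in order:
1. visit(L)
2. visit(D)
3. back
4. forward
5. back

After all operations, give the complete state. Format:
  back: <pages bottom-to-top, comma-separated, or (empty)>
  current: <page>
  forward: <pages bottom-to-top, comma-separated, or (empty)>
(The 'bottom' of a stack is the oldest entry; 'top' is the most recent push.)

Answer: back: HOME
current: L
forward: D

Derivation:
After 1 (visit(L)): cur=L back=1 fwd=0
After 2 (visit(D)): cur=D back=2 fwd=0
After 3 (back): cur=L back=1 fwd=1
After 4 (forward): cur=D back=2 fwd=0
After 5 (back): cur=L back=1 fwd=1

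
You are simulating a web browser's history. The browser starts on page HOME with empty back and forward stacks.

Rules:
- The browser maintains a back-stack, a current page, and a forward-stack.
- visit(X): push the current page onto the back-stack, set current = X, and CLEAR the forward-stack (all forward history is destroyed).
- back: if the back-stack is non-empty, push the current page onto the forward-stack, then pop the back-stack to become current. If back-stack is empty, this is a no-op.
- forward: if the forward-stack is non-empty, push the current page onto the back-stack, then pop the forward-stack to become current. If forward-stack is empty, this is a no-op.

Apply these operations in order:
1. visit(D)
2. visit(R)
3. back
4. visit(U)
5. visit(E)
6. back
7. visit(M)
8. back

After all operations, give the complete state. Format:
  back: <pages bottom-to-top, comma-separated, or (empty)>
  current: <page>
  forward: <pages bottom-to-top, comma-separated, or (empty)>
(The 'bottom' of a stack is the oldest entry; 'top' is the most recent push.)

Answer: back: HOME,D
current: U
forward: M

Derivation:
After 1 (visit(D)): cur=D back=1 fwd=0
After 2 (visit(R)): cur=R back=2 fwd=0
After 3 (back): cur=D back=1 fwd=1
After 4 (visit(U)): cur=U back=2 fwd=0
After 5 (visit(E)): cur=E back=3 fwd=0
After 6 (back): cur=U back=2 fwd=1
After 7 (visit(M)): cur=M back=3 fwd=0
After 8 (back): cur=U back=2 fwd=1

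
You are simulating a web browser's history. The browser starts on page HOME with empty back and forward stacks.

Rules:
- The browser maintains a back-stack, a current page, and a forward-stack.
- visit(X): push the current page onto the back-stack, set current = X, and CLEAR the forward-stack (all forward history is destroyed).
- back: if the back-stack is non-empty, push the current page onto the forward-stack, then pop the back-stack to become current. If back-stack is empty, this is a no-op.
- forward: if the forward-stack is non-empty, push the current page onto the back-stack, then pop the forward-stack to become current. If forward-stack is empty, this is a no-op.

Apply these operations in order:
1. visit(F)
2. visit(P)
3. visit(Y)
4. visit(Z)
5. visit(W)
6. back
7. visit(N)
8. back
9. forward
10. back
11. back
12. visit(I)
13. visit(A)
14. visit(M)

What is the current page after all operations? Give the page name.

After 1 (visit(F)): cur=F back=1 fwd=0
After 2 (visit(P)): cur=P back=2 fwd=0
After 3 (visit(Y)): cur=Y back=3 fwd=0
After 4 (visit(Z)): cur=Z back=4 fwd=0
After 5 (visit(W)): cur=W back=5 fwd=0
After 6 (back): cur=Z back=4 fwd=1
After 7 (visit(N)): cur=N back=5 fwd=0
After 8 (back): cur=Z back=4 fwd=1
After 9 (forward): cur=N back=5 fwd=0
After 10 (back): cur=Z back=4 fwd=1
After 11 (back): cur=Y back=3 fwd=2
After 12 (visit(I)): cur=I back=4 fwd=0
After 13 (visit(A)): cur=A back=5 fwd=0
After 14 (visit(M)): cur=M back=6 fwd=0

Answer: M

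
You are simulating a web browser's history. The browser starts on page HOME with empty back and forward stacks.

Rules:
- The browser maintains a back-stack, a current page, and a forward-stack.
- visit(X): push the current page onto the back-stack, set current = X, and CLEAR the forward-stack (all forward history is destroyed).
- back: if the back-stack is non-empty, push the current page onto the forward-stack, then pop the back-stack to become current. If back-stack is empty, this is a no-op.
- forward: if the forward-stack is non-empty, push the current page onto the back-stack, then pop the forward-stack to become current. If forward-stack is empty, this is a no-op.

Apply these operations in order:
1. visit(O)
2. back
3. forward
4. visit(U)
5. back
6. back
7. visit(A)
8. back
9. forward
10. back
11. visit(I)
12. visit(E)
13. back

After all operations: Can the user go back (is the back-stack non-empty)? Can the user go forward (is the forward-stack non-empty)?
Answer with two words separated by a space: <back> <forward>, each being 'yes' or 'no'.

Answer: yes yes

Derivation:
After 1 (visit(O)): cur=O back=1 fwd=0
After 2 (back): cur=HOME back=0 fwd=1
After 3 (forward): cur=O back=1 fwd=0
After 4 (visit(U)): cur=U back=2 fwd=0
After 5 (back): cur=O back=1 fwd=1
After 6 (back): cur=HOME back=0 fwd=2
After 7 (visit(A)): cur=A back=1 fwd=0
After 8 (back): cur=HOME back=0 fwd=1
After 9 (forward): cur=A back=1 fwd=0
After 10 (back): cur=HOME back=0 fwd=1
After 11 (visit(I)): cur=I back=1 fwd=0
After 12 (visit(E)): cur=E back=2 fwd=0
After 13 (back): cur=I back=1 fwd=1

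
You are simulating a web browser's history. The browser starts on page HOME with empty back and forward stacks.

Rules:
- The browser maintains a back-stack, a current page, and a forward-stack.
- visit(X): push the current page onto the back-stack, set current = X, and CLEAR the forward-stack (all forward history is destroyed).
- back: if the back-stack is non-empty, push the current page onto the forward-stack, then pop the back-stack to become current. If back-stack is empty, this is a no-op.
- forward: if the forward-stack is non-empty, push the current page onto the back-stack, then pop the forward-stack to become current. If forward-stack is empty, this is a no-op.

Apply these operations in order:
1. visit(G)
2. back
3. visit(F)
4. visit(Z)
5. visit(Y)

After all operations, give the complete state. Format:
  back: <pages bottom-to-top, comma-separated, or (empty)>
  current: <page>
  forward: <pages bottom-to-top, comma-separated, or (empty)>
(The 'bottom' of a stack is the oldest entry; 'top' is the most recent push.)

After 1 (visit(G)): cur=G back=1 fwd=0
After 2 (back): cur=HOME back=0 fwd=1
After 3 (visit(F)): cur=F back=1 fwd=0
After 4 (visit(Z)): cur=Z back=2 fwd=0
After 5 (visit(Y)): cur=Y back=3 fwd=0

Answer: back: HOME,F,Z
current: Y
forward: (empty)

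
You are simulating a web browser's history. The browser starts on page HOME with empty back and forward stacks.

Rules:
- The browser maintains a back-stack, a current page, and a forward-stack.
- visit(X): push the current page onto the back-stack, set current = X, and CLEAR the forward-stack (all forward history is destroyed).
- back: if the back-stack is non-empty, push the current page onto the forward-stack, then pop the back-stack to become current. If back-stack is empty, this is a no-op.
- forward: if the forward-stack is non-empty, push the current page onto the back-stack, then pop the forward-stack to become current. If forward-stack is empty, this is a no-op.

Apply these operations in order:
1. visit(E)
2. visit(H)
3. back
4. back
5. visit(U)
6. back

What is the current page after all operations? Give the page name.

After 1 (visit(E)): cur=E back=1 fwd=0
After 2 (visit(H)): cur=H back=2 fwd=0
After 3 (back): cur=E back=1 fwd=1
After 4 (back): cur=HOME back=0 fwd=2
After 5 (visit(U)): cur=U back=1 fwd=0
After 6 (back): cur=HOME back=0 fwd=1

Answer: HOME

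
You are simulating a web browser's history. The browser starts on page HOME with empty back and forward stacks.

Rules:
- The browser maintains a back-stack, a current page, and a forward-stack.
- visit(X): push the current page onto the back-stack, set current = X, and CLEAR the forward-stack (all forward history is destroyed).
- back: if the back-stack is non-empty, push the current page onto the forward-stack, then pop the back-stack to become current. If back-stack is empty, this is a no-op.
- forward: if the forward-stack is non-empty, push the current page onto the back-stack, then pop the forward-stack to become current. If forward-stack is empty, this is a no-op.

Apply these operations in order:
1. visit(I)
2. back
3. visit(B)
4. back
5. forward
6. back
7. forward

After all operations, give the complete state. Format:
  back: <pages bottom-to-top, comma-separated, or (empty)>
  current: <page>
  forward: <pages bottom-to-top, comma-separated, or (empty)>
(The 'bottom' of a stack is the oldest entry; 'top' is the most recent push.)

Answer: back: HOME
current: B
forward: (empty)

Derivation:
After 1 (visit(I)): cur=I back=1 fwd=0
After 2 (back): cur=HOME back=0 fwd=1
After 3 (visit(B)): cur=B back=1 fwd=0
After 4 (back): cur=HOME back=0 fwd=1
After 5 (forward): cur=B back=1 fwd=0
After 6 (back): cur=HOME back=0 fwd=1
After 7 (forward): cur=B back=1 fwd=0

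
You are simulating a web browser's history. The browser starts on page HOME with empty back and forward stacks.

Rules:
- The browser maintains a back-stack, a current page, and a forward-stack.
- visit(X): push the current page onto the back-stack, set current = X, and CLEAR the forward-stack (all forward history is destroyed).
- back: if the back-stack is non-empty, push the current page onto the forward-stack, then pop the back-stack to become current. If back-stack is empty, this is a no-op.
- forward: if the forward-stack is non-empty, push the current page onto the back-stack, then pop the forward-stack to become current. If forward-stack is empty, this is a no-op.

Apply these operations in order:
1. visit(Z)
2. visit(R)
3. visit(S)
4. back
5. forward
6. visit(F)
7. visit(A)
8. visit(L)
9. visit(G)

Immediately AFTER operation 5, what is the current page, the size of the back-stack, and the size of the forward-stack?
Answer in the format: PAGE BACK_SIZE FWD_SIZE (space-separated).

After 1 (visit(Z)): cur=Z back=1 fwd=0
After 2 (visit(R)): cur=R back=2 fwd=0
After 3 (visit(S)): cur=S back=3 fwd=0
After 4 (back): cur=R back=2 fwd=1
After 5 (forward): cur=S back=3 fwd=0

S 3 0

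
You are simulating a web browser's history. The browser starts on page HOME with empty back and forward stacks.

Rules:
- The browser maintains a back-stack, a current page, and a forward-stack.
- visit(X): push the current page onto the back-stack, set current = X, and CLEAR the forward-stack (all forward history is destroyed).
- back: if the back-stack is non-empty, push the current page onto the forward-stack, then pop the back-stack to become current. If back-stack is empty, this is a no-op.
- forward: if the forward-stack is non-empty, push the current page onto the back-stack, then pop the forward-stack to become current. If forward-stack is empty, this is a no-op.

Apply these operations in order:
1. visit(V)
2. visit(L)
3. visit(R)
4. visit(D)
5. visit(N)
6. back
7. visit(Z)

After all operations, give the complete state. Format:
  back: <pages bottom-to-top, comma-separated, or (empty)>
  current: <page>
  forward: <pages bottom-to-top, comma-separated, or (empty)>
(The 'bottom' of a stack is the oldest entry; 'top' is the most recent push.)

After 1 (visit(V)): cur=V back=1 fwd=0
After 2 (visit(L)): cur=L back=2 fwd=0
After 3 (visit(R)): cur=R back=3 fwd=0
After 4 (visit(D)): cur=D back=4 fwd=0
After 5 (visit(N)): cur=N back=5 fwd=0
After 6 (back): cur=D back=4 fwd=1
After 7 (visit(Z)): cur=Z back=5 fwd=0

Answer: back: HOME,V,L,R,D
current: Z
forward: (empty)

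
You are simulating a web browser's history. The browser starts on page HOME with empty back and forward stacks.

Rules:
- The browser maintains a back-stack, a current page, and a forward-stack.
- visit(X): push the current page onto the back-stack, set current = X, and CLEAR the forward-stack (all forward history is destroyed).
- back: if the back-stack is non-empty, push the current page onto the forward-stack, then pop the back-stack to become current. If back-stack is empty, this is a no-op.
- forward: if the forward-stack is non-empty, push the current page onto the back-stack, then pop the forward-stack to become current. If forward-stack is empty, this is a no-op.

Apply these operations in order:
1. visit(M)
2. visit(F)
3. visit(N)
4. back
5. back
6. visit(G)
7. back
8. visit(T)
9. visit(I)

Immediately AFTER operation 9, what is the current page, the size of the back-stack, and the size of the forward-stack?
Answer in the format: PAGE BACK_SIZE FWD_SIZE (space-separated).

After 1 (visit(M)): cur=M back=1 fwd=0
After 2 (visit(F)): cur=F back=2 fwd=0
After 3 (visit(N)): cur=N back=3 fwd=0
After 4 (back): cur=F back=2 fwd=1
After 5 (back): cur=M back=1 fwd=2
After 6 (visit(G)): cur=G back=2 fwd=0
After 7 (back): cur=M back=1 fwd=1
After 8 (visit(T)): cur=T back=2 fwd=0
After 9 (visit(I)): cur=I back=3 fwd=0

I 3 0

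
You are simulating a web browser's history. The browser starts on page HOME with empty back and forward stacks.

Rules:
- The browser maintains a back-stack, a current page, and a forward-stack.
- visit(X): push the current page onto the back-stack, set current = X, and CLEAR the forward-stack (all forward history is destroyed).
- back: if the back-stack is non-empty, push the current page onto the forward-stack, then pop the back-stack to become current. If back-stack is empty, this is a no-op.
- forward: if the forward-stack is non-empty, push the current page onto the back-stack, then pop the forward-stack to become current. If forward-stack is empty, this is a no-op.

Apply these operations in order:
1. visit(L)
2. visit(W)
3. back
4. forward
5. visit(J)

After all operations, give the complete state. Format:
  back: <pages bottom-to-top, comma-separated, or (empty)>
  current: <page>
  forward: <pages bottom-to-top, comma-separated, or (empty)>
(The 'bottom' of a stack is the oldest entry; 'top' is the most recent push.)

After 1 (visit(L)): cur=L back=1 fwd=0
After 2 (visit(W)): cur=W back=2 fwd=0
After 3 (back): cur=L back=1 fwd=1
After 4 (forward): cur=W back=2 fwd=0
After 5 (visit(J)): cur=J back=3 fwd=0

Answer: back: HOME,L,W
current: J
forward: (empty)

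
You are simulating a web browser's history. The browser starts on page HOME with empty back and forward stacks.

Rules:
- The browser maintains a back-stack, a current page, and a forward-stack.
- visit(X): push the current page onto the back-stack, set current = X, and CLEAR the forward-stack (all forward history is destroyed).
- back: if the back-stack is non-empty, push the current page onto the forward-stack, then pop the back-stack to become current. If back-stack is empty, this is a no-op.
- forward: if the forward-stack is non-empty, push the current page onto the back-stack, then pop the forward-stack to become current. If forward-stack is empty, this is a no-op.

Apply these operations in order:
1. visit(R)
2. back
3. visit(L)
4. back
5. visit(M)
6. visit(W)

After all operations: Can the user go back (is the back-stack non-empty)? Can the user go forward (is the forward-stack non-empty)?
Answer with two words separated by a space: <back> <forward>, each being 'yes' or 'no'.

After 1 (visit(R)): cur=R back=1 fwd=0
After 2 (back): cur=HOME back=0 fwd=1
After 3 (visit(L)): cur=L back=1 fwd=0
After 4 (back): cur=HOME back=0 fwd=1
After 5 (visit(M)): cur=M back=1 fwd=0
After 6 (visit(W)): cur=W back=2 fwd=0

Answer: yes no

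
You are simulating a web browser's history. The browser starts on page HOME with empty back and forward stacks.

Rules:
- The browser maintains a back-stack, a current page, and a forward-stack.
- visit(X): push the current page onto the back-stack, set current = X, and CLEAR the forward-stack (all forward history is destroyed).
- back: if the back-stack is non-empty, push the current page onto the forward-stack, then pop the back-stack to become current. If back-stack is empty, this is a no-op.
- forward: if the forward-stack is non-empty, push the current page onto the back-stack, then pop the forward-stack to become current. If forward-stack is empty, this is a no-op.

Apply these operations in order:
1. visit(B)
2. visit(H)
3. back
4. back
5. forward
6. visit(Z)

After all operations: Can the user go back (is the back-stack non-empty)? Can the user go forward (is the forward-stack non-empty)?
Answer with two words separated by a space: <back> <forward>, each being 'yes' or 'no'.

Answer: yes no

Derivation:
After 1 (visit(B)): cur=B back=1 fwd=0
After 2 (visit(H)): cur=H back=2 fwd=0
After 3 (back): cur=B back=1 fwd=1
After 4 (back): cur=HOME back=0 fwd=2
After 5 (forward): cur=B back=1 fwd=1
After 6 (visit(Z)): cur=Z back=2 fwd=0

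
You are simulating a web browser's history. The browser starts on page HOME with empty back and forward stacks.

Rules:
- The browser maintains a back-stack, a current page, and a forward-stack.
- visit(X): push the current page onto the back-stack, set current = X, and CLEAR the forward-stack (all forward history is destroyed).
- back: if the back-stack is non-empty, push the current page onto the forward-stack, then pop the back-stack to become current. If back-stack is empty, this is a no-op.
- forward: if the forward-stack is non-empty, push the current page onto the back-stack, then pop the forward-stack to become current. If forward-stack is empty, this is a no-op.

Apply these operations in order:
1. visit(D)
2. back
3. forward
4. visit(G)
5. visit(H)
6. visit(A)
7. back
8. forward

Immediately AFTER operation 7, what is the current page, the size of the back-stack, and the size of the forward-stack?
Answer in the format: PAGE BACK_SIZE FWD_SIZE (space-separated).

After 1 (visit(D)): cur=D back=1 fwd=0
After 2 (back): cur=HOME back=0 fwd=1
After 3 (forward): cur=D back=1 fwd=0
After 4 (visit(G)): cur=G back=2 fwd=0
After 5 (visit(H)): cur=H back=3 fwd=0
After 6 (visit(A)): cur=A back=4 fwd=0
After 7 (back): cur=H back=3 fwd=1

H 3 1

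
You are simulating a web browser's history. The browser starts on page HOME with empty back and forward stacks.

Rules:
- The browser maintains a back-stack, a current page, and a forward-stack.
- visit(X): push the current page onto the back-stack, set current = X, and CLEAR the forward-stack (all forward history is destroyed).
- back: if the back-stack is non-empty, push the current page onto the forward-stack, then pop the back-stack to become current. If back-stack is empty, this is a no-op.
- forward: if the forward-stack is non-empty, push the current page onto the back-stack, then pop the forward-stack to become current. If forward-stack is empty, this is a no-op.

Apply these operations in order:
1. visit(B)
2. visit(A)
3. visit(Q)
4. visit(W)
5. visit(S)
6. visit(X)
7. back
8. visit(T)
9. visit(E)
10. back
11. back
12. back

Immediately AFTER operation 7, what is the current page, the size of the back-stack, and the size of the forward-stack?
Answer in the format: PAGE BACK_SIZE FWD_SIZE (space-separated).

After 1 (visit(B)): cur=B back=1 fwd=0
After 2 (visit(A)): cur=A back=2 fwd=0
After 3 (visit(Q)): cur=Q back=3 fwd=0
After 4 (visit(W)): cur=W back=4 fwd=0
After 5 (visit(S)): cur=S back=5 fwd=0
After 6 (visit(X)): cur=X back=6 fwd=0
After 7 (back): cur=S back=5 fwd=1

S 5 1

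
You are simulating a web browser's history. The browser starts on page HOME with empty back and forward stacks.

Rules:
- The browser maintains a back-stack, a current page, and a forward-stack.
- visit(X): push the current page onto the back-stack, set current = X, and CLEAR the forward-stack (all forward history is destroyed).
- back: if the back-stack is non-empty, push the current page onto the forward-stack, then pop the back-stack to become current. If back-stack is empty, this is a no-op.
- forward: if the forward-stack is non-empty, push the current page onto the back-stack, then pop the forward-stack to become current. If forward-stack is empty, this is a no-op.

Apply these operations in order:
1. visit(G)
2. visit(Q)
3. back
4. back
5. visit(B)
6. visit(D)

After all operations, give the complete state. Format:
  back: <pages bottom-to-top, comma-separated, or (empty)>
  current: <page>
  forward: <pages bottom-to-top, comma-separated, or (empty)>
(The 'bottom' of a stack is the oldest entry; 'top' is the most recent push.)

Answer: back: HOME,B
current: D
forward: (empty)

Derivation:
After 1 (visit(G)): cur=G back=1 fwd=0
After 2 (visit(Q)): cur=Q back=2 fwd=0
After 3 (back): cur=G back=1 fwd=1
After 4 (back): cur=HOME back=0 fwd=2
After 5 (visit(B)): cur=B back=1 fwd=0
After 6 (visit(D)): cur=D back=2 fwd=0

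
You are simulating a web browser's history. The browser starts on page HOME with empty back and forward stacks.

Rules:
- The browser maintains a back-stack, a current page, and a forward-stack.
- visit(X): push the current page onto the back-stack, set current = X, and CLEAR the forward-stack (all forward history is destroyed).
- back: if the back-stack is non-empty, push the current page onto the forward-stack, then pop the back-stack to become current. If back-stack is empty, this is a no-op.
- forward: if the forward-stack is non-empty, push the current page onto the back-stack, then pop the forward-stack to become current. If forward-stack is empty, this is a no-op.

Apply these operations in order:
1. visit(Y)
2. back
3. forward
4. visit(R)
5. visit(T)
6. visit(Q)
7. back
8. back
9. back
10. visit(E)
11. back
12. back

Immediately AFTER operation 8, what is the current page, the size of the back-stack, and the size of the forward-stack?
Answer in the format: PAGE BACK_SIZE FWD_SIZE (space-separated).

After 1 (visit(Y)): cur=Y back=1 fwd=0
After 2 (back): cur=HOME back=0 fwd=1
After 3 (forward): cur=Y back=1 fwd=0
After 4 (visit(R)): cur=R back=2 fwd=0
After 5 (visit(T)): cur=T back=3 fwd=0
After 6 (visit(Q)): cur=Q back=4 fwd=0
After 7 (back): cur=T back=3 fwd=1
After 8 (back): cur=R back=2 fwd=2

R 2 2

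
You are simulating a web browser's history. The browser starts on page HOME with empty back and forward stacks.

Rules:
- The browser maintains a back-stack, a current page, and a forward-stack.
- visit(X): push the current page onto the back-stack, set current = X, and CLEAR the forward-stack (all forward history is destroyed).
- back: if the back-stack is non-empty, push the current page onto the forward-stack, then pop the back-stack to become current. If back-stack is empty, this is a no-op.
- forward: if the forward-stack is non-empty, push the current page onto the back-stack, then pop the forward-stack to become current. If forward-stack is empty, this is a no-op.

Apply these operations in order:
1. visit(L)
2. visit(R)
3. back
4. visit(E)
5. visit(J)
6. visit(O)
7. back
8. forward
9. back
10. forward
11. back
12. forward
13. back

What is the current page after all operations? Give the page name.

Answer: J

Derivation:
After 1 (visit(L)): cur=L back=1 fwd=0
After 2 (visit(R)): cur=R back=2 fwd=0
After 3 (back): cur=L back=1 fwd=1
After 4 (visit(E)): cur=E back=2 fwd=0
After 5 (visit(J)): cur=J back=3 fwd=0
After 6 (visit(O)): cur=O back=4 fwd=0
After 7 (back): cur=J back=3 fwd=1
After 8 (forward): cur=O back=4 fwd=0
After 9 (back): cur=J back=3 fwd=1
After 10 (forward): cur=O back=4 fwd=0
After 11 (back): cur=J back=3 fwd=1
After 12 (forward): cur=O back=4 fwd=0
After 13 (back): cur=J back=3 fwd=1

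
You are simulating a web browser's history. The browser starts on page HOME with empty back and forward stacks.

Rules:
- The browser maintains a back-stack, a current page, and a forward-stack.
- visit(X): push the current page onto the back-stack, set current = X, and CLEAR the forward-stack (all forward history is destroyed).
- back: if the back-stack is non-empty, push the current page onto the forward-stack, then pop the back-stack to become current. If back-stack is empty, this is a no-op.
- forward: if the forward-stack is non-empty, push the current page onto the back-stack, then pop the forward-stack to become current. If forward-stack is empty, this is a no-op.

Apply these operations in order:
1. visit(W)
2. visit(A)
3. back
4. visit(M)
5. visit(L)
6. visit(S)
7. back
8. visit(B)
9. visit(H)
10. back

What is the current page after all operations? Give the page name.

After 1 (visit(W)): cur=W back=1 fwd=0
After 2 (visit(A)): cur=A back=2 fwd=0
After 3 (back): cur=W back=1 fwd=1
After 4 (visit(M)): cur=M back=2 fwd=0
After 5 (visit(L)): cur=L back=3 fwd=0
After 6 (visit(S)): cur=S back=4 fwd=0
After 7 (back): cur=L back=3 fwd=1
After 8 (visit(B)): cur=B back=4 fwd=0
After 9 (visit(H)): cur=H back=5 fwd=0
After 10 (back): cur=B back=4 fwd=1

Answer: B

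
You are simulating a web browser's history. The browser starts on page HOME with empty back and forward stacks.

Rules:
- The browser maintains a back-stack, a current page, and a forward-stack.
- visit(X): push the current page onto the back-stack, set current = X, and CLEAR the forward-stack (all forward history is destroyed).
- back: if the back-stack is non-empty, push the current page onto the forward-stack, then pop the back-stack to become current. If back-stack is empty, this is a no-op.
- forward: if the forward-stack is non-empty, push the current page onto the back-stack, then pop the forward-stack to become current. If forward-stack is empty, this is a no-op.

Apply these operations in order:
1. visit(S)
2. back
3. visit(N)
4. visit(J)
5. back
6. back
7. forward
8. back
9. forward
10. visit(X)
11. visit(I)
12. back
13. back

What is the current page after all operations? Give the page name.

Answer: N

Derivation:
After 1 (visit(S)): cur=S back=1 fwd=0
After 2 (back): cur=HOME back=0 fwd=1
After 3 (visit(N)): cur=N back=1 fwd=0
After 4 (visit(J)): cur=J back=2 fwd=0
After 5 (back): cur=N back=1 fwd=1
After 6 (back): cur=HOME back=0 fwd=2
After 7 (forward): cur=N back=1 fwd=1
After 8 (back): cur=HOME back=0 fwd=2
After 9 (forward): cur=N back=1 fwd=1
After 10 (visit(X)): cur=X back=2 fwd=0
After 11 (visit(I)): cur=I back=3 fwd=0
After 12 (back): cur=X back=2 fwd=1
After 13 (back): cur=N back=1 fwd=2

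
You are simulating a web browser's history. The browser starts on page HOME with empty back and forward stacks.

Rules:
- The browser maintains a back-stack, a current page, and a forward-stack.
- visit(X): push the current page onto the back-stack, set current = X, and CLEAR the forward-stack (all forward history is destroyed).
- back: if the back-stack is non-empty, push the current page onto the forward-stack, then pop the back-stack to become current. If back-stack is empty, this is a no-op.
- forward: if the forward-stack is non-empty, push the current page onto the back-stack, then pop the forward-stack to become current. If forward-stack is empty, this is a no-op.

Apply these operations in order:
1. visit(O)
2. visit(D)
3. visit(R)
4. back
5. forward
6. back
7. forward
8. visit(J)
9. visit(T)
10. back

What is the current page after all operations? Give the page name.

Answer: J

Derivation:
After 1 (visit(O)): cur=O back=1 fwd=0
After 2 (visit(D)): cur=D back=2 fwd=0
After 3 (visit(R)): cur=R back=3 fwd=0
After 4 (back): cur=D back=2 fwd=1
After 5 (forward): cur=R back=3 fwd=0
After 6 (back): cur=D back=2 fwd=1
After 7 (forward): cur=R back=3 fwd=0
After 8 (visit(J)): cur=J back=4 fwd=0
After 9 (visit(T)): cur=T back=5 fwd=0
After 10 (back): cur=J back=4 fwd=1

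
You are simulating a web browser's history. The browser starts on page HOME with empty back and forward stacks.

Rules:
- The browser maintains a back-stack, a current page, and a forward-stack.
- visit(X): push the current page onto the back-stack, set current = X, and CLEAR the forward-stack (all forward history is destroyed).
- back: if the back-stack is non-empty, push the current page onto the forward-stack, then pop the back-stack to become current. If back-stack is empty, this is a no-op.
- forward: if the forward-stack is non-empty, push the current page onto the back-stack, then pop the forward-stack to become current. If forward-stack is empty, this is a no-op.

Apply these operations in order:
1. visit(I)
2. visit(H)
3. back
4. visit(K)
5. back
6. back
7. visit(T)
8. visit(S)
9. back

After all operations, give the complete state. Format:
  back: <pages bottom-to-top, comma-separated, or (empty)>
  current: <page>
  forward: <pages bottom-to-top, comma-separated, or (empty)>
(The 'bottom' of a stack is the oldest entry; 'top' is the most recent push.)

After 1 (visit(I)): cur=I back=1 fwd=0
After 2 (visit(H)): cur=H back=2 fwd=0
After 3 (back): cur=I back=1 fwd=1
After 4 (visit(K)): cur=K back=2 fwd=0
After 5 (back): cur=I back=1 fwd=1
After 6 (back): cur=HOME back=0 fwd=2
After 7 (visit(T)): cur=T back=1 fwd=0
After 8 (visit(S)): cur=S back=2 fwd=0
After 9 (back): cur=T back=1 fwd=1

Answer: back: HOME
current: T
forward: S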